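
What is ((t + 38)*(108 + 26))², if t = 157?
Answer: 682776900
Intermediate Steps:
((t + 38)*(108 + 26))² = ((157 + 38)*(108 + 26))² = (195*134)² = 26130² = 682776900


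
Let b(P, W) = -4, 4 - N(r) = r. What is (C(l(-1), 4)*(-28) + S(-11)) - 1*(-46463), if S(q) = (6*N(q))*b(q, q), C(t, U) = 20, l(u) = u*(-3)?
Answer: 45543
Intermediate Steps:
l(u) = -3*u
N(r) = 4 - r
S(q) = -96 + 24*q (S(q) = (6*(4 - q))*(-4) = (24 - 6*q)*(-4) = -96 + 24*q)
(C(l(-1), 4)*(-28) + S(-11)) - 1*(-46463) = (20*(-28) + (-96 + 24*(-11))) - 1*(-46463) = (-560 + (-96 - 264)) + 46463 = (-560 - 360) + 46463 = -920 + 46463 = 45543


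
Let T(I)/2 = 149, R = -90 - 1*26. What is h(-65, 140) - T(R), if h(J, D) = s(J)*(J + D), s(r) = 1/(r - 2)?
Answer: -20041/67 ≈ -299.12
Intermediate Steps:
R = -116 (R = -90 - 26 = -116)
s(r) = 1/(-2 + r)
T(I) = 298 (T(I) = 2*149 = 298)
h(J, D) = (D + J)/(-2 + J) (h(J, D) = (J + D)/(-2 + J) = (D + J)/(-2 + J))
h(-65, 140) - T(R) = (140 - 65)/(-2 - 65) - 1*298 = 75/(-67) - 298 = -1/67*75 - 298 = -75/67 - 298 = -20041/67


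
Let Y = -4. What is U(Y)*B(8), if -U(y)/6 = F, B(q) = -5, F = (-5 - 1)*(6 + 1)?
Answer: -1260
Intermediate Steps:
F = -42 (F = -6*7 = -42)
U(y) = 252 (U(y) = -6*(-42) = 252)
U(Y)*B(8) = 252*(-5) = -1260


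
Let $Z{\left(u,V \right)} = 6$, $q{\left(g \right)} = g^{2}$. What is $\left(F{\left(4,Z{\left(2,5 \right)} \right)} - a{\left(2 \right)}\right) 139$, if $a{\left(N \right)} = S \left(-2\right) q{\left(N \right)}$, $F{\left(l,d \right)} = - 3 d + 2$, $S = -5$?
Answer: $-7784$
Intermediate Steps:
$F{\left(l,d \right)} = 2 - 3 d$
$a{\left(N \right)} = 10 N^{2}$ ($a{\left(N \right)} = \left(-5\right) \left(-2\right) N^{2} = 10 N^{2}$)
$\left(F{\left(4,Z{\left(2,5 \right)} \right)} - a{\left(2 \right)}\right) 139 = \left(\left(2 - 18\right) - 10 \cdot 2^{2}\right) 139 = \left(\left(2 - 18\right) - 10 \cdot 4\right) 139 = \left(-16 - 40\right) 139 = \left(-56\right) 139 = -7784$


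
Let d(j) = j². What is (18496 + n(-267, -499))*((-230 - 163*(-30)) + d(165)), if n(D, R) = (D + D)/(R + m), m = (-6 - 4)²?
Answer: 11205965030/19 ≈ 5.8979e+8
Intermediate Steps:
m = 100 (m = (-10)² = 100)
n(D, R) = 2*D/(100 + R) (n(D, R) = (D + D)/(R + 100) = (2*D)/(100 + R) = 2*D/(100 + R))
(18496 + n(-267, -499))*((-230 - 163*(-30)) + d(165)) = (18496 + 2*(-267)/(100 - 499))*((-230 - 163*(-30)) + 165²) = (18496 + 2*(-267)/(-399))*((-230 + 4890) + 27225) = (18496 + 2*(-267)*(-1/399))*(4660 + 27225) = (18496 + 178/133)*31885 = (2460146/133)*31885 = 11205965030/19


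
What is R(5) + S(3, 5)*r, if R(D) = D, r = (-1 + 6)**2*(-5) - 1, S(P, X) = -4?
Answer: 509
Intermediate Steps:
r = -126 (r = 5**2*(-5) - 1 = 25*(-5) - 1 = -125 - 1 = -126)
R(5) + S(3, 5)*r = 5 - 4*(-126) = 5 + 504 = 509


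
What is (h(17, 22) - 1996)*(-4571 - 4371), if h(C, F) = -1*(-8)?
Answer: 17776696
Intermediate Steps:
h(C, F) = 8
(h(17, 22) - 1996)*(-4571 - 4371) = (8 - 1996)*(-4571 - 4371) = -1988*(-8942) = 17776696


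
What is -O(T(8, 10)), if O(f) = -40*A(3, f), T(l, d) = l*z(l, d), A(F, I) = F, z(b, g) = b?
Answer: 120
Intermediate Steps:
T(l, d) = l² (T(l, d) = l*l = l²)
O(f) = -120 (O(f) = -40*3 = -120)
-O(T(8, 10)) = -1*(-120) = 120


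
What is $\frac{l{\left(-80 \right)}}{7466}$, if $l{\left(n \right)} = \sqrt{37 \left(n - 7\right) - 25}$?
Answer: $\frac{i \sqrt{811}}{3733} \approx 0.0076287 i$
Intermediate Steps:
$l{\left(n \right)} = \sqrt{-284 + 37 n}$ ($l{\left(n \right)} = \sqrt{37 \left(-7 + n\right) - 25} = \sqrt{\left(-259 + 37 n\right) - 25} = \sqrt{-284 + 37 n}$)
$\frac{l{\left(-80 \right)}}{7466} = \frac{\sqrt{-284 + 37 \left(-80\right)}}{7466} = \sqrt{-284 - 2960} \cdot \frac{1}{7466} = \sqrt{-3244} \cdot \frac{1}{7466} = 2 i \sqrt{811} \cdot \frac{1}{7466} = \frac{i \sqrt{811}}{3733}$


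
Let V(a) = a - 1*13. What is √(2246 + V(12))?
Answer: √2245 ≈ 47.381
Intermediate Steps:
V(a) = -13 + a (V(a) = a - 13 = -13 + a)
√(2246 + V(12)) = √(2246 + (-13 + 12)) = √(2246 - 1) = √2245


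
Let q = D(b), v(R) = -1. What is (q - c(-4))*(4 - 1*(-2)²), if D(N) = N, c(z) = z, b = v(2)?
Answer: 0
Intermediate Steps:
b = -1
q = -1
(q - c(-4))*(4 - 1*(-2)²) = (-1 - 1*(-4))*(4 - 1*(-2)²) = (-1 + 4)*(4 - 1*4) = 3*(4 - 4) = 3*0 = 0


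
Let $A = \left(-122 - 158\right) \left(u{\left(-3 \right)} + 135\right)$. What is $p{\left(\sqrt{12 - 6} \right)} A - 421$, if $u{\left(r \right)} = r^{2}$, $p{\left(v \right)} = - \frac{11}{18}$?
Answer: $24219$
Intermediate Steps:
$p{\left(v \right)} = - \frac{11}{18}$ ($p{\left(v \right)} = \left(-11\right) \frac{1}{18} = - \frac{11}{18}$)
$A = -40320$ ($A = \left(-122 - 158\right) \left(\left(-3\right)^{2} + 135\right) = - 280 \left(9 + 135\right) = \left(-280\right) 144 = -40320$)
$p{\left(\sqrt{12 - 6} \right)} A - 421 = \left(- \frac{11}{18}\right) \left(-40320\right) - 421 = 24640 - 421 = 24219$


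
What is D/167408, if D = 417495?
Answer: 417495/167408 ≈ 2.4939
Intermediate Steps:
D/167408 = 417495/167408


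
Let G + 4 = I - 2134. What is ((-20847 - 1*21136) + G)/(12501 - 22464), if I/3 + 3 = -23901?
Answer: 38611/3321 ≈ 11.626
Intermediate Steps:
I = -71712 (I = -9 + 3*(-23901) = -9 - 71703 = -71712)
G = -73850 (G = -4 + (-71712 - 2134) = -4 - 73846 = -73850)
((-20847 - 1*21136) + G)/(12501 - 22464) = ((-20847 - 1*21136) - 73850)/(12501 - 22464) = ((-20847 - 21136) - 73850)/(-9963) = (-41983 - 73850)*(-1/9963) = -115833*(-1/9963) = 38611/3321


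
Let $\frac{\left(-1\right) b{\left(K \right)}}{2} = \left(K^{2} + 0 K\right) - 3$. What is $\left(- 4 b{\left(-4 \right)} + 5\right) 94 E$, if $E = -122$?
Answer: $-1250012$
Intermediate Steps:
$b{\left(K \right)} = 6 - 2 K^{2}$ ($b{\left(K \right)} = - 2 \left(\left(K^{2} + 0 K\right) - 3\right) = - 2 \left(\left(K^{2} + 0\right) - 3\right) = - 2 \left(K^{2} - 3\right) = - 2 \left(-3 + K^{2}\right) = 6 - 2 K^{2}$)
$\left(- 4 b{\left(-4 \right)} + 5\right) 94 E = \left(- 4 \left(6 - 2 \left(-4\right)^{2}\right) + 5\right) 94 \left(-122\right) = \left(- 4 \left(6 - 32\right) + 5\right) 94 \left(-122\right) = \left(\left(-4\right) \left(-26\right) + 5\right) 94 \left(-122\right) = \left(104 + 5\right) 94 \left(-122\right) = 109 \cdot 94 \left(-122\right) = 10246 \left(-122\right) = -1250012$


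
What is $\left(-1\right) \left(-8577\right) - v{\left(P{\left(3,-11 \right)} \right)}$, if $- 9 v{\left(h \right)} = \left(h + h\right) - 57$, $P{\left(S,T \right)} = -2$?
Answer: $\frac{77132}{9} \approx 8570.2$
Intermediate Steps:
$v{\left(h \right)} = \frac{19}{3} - \frac{2 h}{9}$ ($v{\left(h \right)} = - \frac{\left(h + h\right) - 57}{9} = - \frac{2 h - 57}{9} = - \frac{-57 + 2 h}{9} = \frac{19}{3} - \frac{2 h}{9}$)
$\left(-1\right) \left(-8577\right) - v{\left(P{\left(3,-11 \right)} \right)} = \left(-1\right) \left(-8577\right) - \left(\frac{19}{3} - - \frac{4}{9}\right) = 8577 - \left(\frac{19}{3} + \frac{4}{9}\right) = 8577 - \frac{61}{9} = \frac{77132}{9}$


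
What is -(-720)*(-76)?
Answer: -54720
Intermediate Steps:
-(-720)*(-76) = -20*(-36)*(-76) = 720*(-76) = -54720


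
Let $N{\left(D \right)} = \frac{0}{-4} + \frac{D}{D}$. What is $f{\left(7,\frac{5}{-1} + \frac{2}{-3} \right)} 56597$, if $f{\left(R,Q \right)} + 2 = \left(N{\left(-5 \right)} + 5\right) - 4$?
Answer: $0$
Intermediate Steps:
$N{\left(D \right)} = 1$ ($N{\left(D \right)} = 0 \left(- \frac{1}{4}\right) + 1 = 0 + 1 = 1$)
$f{\left(R,Q \right)} = 0$ ($f{\left(R,Q \right)} = -2 + \left(\left(1 + 5\right) - 4\right) = -2 + \left(6 - 4\right) = -2 + 2 = 0$)
$f{\left(7,\frac{5}{-1} + \frac{2}{-3} \right)} 56597 = 0 \cdot 56597 = 0$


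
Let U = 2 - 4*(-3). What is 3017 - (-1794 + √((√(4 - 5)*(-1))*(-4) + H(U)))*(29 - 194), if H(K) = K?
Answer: -292993 + 165*√(14 + 4*I) ≈ -2.9237e+5 + 87.327*I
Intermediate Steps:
U = 14 (U = 2 + 12 = 14)
3017 - (-1794 + √((√(4 - 5)*(-1))*(-4) + H(U)))*(29 - 194) = 3017 - (-1794 + √((√(4 - 5)*(-1))*(-4) + 14))*(29 - 194) = 3017 - (-1794 + √((√(-1)*(-1))*(-4) + 14))*(-165) = 3017 - (-1794 + √((I*(-1))*(-4) + 14))*(-165) = 3017 - (-1794 + √(-I*(-4) + 14))*(-165) = 3017 - (-1794 + √(4*I + 14))*(-165) = 3017 - (-1794 + √(14 + 4*I))*(-165) = 3017 - (296010 - 165*√(14 + 4*I)) = 3017 + (-296010 + 165*√(14 + 4*I)) = -292993 + 165*√(14 + 4*I)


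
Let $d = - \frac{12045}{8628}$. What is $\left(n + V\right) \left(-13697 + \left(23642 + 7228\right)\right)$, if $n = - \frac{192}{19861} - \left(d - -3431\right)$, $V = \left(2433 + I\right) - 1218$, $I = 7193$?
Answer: $\frac{4883427695558035}{57120236} \approx 8.5494 \cdot 10^{7}$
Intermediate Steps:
$d = - \frac{4015}{2876}$ ($d = \left(-12045\right) \frac{1}{8628} = - \frac{4015}{2876} \approx -1.396$)
$V = 8408$ ($V = \left(2433 + 7193\right) - 1218 = 9626 - 1218 = 8408$)
$n = - \frac{195900339993}{57120236}$ ($n = - \frac{192}{19861} - \left(- \frac{4015}{2876} - -3431\right) = \left(-192\right) \frac{1}{19861} - \left(- \frac{4015}{2876} + 3431\right) = - \frac{192}{19861} - \frac{9863541}{2876} = - \frac{195900339993}{57120236} \approx -3429.6$)
$\left(n + V\right) \left(-13697 + \left(23642 + 7228\right)\right) = \left(- \frac{195900339993}{57120236} + 8408\right) \left(-13697 + \left(23642 + 7228\right)\right) = \frac{284366604295 \left(-13697 + 30870\right)}{57120236} = \frac{284366604295}{57120236} \cdot 17173 = \frac{4883427695558035}{57120236}$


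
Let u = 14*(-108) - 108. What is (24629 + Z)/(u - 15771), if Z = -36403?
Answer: 11774/17391 ≈ 0.67702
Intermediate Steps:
u = -1620 (u = -1512 - 108 = -1620)
(24629 + Z)/(u - 15771) = (24629 - 36403)/(-1620 - 15771) = -11774/(-17391) = -11774*(-1/17391) = 11774/17391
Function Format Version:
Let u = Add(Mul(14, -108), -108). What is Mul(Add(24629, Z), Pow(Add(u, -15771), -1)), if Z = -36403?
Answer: Rational(11774, 17391) ≈ 0.67702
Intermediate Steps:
u = -1620 (u = Add(-1512, -108) = -1620)
Mul(Add(24629, Z), Pow(Add(u, -15771), -1)) = Mul(Add(24629, -36403), Pow(Add(-1620, -15771), -1)) = Mul(-11774, Pow(-17391, -1)) = Mul(-11774, Rational(-1, 17391)) = Rational(11774, 17391)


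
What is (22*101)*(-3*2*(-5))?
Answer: 66660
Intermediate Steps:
(22*101)*(-3*2*(-5)) = 2222*(-6*(-5)) = 2222*30 = 66660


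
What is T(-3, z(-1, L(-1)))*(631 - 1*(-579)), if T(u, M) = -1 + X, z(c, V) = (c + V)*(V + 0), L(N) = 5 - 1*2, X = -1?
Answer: -2420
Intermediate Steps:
L(N) = 3 (L(N) = 5 - 2 = 3)
z(c, V) = V*(V + c) (z(c, V) = (V + c)*V = V*(V + c))
T(u, M) = -2 (T(u, M) = -1 - 1 = -2)
T(-3, z(-1, L(-1)))*(631 - 1*(-579)) = -2*(631 - 1*(-579)) = -2*(631 + 579) = -2*1210 = -2420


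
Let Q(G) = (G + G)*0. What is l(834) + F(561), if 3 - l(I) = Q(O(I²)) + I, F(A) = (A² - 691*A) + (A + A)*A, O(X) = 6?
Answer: 555681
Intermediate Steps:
Q(G) = 0 (Q(G) = (2*G)*0 = 0)
F(A) = -691*A + 3*A² (F(A) = (A² - 691*A) + (2*A)*A = (A² - 691*A) + 2*A² = -691*A + 3*A²)
l(I) = 3 - I (l(I) = 3 - (0 + I) = 3 - I)
l(834) + F(561) = (3 - 1*834) + 561*(-691 + 3*561) = (3 - 834) + 561*(-691 + 1683) = -831 + 561*992 = -831 + 556512 = 555681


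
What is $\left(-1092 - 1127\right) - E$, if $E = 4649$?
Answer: $-6868$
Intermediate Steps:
$\left(-1092 - 1127\right) - E = \left(-1092 - 1127\right) - 4649 = -2219 - 4649 = -6868$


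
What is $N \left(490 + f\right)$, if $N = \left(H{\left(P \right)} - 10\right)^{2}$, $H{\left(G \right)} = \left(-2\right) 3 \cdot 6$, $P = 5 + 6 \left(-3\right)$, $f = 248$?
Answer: $1561608$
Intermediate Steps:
$P = -13$ ($P = 5 - 18 = -13$)
$H{\left(G \right)} = -36$ ($H{\left(G \right)} = \left(-6\right) 6 = -36$)
$N = 2116$ ($N = \left(-36 - 10\right)^{2} = \left(-46\right)^{2} = 2116$)
$N \left(490 + f\right) = 2116 \left(490 + 248\right) = 2116 \cdot 738 = 1561608$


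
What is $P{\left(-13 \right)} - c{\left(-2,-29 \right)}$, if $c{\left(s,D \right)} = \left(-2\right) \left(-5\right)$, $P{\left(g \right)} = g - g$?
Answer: $-10$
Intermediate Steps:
$P{\left(g \right)} = 0$
$c{\left(s,D \right)} = 10$
$P{\left(-13 \right)} - c{\left(-2,-29 \right)} = 0 - 10 = -10$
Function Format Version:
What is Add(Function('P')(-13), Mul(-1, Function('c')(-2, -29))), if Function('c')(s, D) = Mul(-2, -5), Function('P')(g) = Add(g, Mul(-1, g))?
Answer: -10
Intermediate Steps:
Function('P')(g) = 0
Function('c')(s, D) = 10
Add(Function('P')(-13), Mul(-1, Function('c')(-2, -29))) = Add(0, Mul(-1, 10)) = Add(0, -10) = -10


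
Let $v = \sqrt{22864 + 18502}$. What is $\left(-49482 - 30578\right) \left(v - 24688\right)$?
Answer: $1976521280 - 80060 \sqrt{41366} \approx 1.9602 \cdot 10^{9}$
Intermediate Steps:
$v = \sqrt{41366} \approx 203.39$
$\left(-49482 - 30578\right) \left(v - 24688\right) = \left(-49482 - 30578\right) \left(\sqrt{41366} - 24688\right) = - 80060 \left(-24688 + \sqrt{41366}\right) = 1976521280 - 80060 \sqrt{41366}$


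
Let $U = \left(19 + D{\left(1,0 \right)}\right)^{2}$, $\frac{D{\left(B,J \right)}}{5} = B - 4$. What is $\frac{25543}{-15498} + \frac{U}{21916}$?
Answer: $- \frac{487415}{295866} \approx -1.6474$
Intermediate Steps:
$D{\left(B,J \right)} = -20 + 5 B$ ($D{\left(B,J \right)} = 5 \left(B - 4\right) = 5 \left(-4 + B\right) = -20 + 5 B$)
$U = 16$ ($U = \left(19 + \left(-20 + 5 \cdot 1\right)\right)^{2} = \left(19 + \left(-20 + 5\right)\right)^{2} = \left(19 - 15\right)^{2} = 4^{2} = 16$)
$\frac{25543}{-15498} + \frac{U}{21916} = \frac{25543}{-15498} + \frac{16}{21916} = 25543 \left(- \frac{1}{15498}\right) + 16 \cdot \frac{1}{21916} = - \frac{89}{54} + \frac{4}{5479} = - \frac{487415}{295866}$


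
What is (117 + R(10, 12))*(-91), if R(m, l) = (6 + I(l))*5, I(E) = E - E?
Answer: -13377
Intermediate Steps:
I(E) = 0
R(m, l) = 30 (R(m, l) = (6 + 0)*5 = 6*5 = 30)
(117 + R(10, 12))*(-91) = (117 + 30)*(-91) = 147*(-91) = -13377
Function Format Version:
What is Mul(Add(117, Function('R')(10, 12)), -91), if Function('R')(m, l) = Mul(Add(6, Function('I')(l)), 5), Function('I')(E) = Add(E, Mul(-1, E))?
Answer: -13377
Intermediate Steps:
Function('I')(E) = 0
Function('R')(m, l) = 30 (Function('R')(m, l) = Mul(Add(6, 0), 5) = Mul(6, 5) = 30)
Mul(Add(117, Function('R')(10, 12)), -91) = Mul(Add(117, 30), -91) = Mul(147, -91) = -13377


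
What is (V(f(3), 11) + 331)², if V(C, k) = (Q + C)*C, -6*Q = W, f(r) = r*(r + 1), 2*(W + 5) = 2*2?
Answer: 231361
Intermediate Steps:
W = -3 (W = -5 + (2*2)/2 = -5 + (½)*4 = -5 + 2 = -3)
f(r) = r*(1 + r)
Q = ½ (Q = -⅙*(-3) = ½ ≈ 0.50000)
V(C, k) = C*(½ + C) (V(C, k) = (½ + C)*C = C*(½ + C))
(V(f(3), 11) + 331)² = ((3*(1 + 3))*(½ + 3*(1 + 3)) + 331)² = ((3*4)*(½ + 3*4) + 331)² = (12*(½ + 12) + 331)² = (12*(25/2) + 331)² = (150 + 331)² = 481² = 231361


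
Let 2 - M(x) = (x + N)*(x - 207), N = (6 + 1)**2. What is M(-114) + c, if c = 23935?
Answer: 3072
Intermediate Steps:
N = 49 (N = 7**2 = 49)
M(x) = 2 - (-207 + x)*(49 + x) (M(x) = 2 - (x + 49)*(x - 207) = 2 - (49 + x)*(-207 + x) = 2 - (-207 + x)*(49 + x))
M(-114) + c = (10145 - 1*(-114)**2 + 158*(-114)) + 23935 = (10145 - 1*12996 - 18012) + 23935 = (10145 - 12996 - 18012) + 23935 = -20863 + 23935 = 3072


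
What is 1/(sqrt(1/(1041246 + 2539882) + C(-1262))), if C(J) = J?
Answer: -2*I*sqrt(4046122729981870)/4519383535 ≈ -0.028149*I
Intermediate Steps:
1/(sqrt(1/(1041246 + 2539882) + C(-1262))) = 1/(sqrt(1/(1041246 + 2539882) - 1262)) = 1/(sqrt(1/3581128 - 1262)) = 1/(sqrt(-4519383535/3581128)) = 1/(I*sqrt(4046122729981870)/1790564) = -2*I*sqrt(4046122729981870)/4519383535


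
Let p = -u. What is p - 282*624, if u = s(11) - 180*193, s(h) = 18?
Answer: -141246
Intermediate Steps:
u = -34722 (u = 18 - 180*193 = 18 - 34740 = -34722)
p = 34722 (p = -1*(-34722) = 34722)
p - 282*624 = 34722 - 282*624 = 34722 - 1*175968 = 34722 - 175968 = -141246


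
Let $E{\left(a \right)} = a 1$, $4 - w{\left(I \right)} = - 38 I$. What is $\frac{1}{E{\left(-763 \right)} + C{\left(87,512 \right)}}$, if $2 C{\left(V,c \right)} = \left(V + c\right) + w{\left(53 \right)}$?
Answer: $\frac{2}{1091} \approx 0.0018332$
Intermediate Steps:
$w{\left(I \right)} = 4 + 38 I$ ($w{\left(I \right)} = 4 - - 38 I = 4 + 38 I$)
$C{\left(V,c \right)} = 1009 + \frac{V}{2} + \frac{c}{2}$ ($C{\left(V,c \right)} = \frac{\left(V + c\right) + \left(4 + 38 \cdot 53\right)}{2} = \frac{\left(V + c\right) + \left(4 + 2014\right)}{2} = \frac{\left(V + c\right) + 2018}{2} = \frac{2018 + V + c}{2} = 1009 + \frac{V}{2} + \frac{c}{2}$)
$E{\left(a \right)} = a$
$\frac{1}{E{\left(-763 \right)} + C{\left(87,512 \right)}} = \frac{1}{-763 + \left(1009 + \frac{1}{2} \cdot 87 + \frac{1}{2} \cdot 512\right)} = \frac{1}{-763 + \left(1009 + \frac{87}{2} + 256\right)} = \frac{1}{-763 + \frac{2617}{2}} = \frac{1}{\frac{1091}{2}} = \frac{2}{1091}$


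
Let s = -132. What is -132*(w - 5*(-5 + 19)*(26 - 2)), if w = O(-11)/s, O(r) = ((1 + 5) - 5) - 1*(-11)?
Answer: 221772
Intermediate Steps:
O(r) = 12 (O(r) = (6 - 5) + 11 = 1 + 11 = 12)
w = -1/11 (w = 12/(-132) = 12*(-1/132) = -1/11 ≈ -0.090909)
-132*(w - 5*(-5 + 19)*(26 - 2)) = -132*(-1/11 - 5*(-5 + 19)*(26 - 2)) = -132*(-1/11 - 70*24) = -132*(-1/11 - 5*336) = -132*(-1/11 - 1680) = -132*(-18481/11) = 221772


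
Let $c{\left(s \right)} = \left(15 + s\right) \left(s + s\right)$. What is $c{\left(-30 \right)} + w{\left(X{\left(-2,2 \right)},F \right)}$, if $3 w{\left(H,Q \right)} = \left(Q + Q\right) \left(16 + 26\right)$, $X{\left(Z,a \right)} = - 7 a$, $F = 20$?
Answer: $1460$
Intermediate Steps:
$w{\left(H,Q \right)} = 28 Q$ ($w{\left(H,Q \right)} = \frac{\left(Q + Q\right) \left(16 + 26\right)}{3} = \frac{2 Q 42}{3} = \frac{84 Q}{3} = 28 Q$)
$c{\left(s \right)} = 2 s \left(15 + s\right)$ ($c{\left(s \right)} = \left(15 + s\right) 2 s = 2 s \left(15 + s\right)$)
$c{\left(-30 \right)} + w{\left(X{\left(-2,2 \right)},F \right)} = 2 \left(-30\right) \left(15 - 30\right) + 28 \cdot 20 = 2 \left(-30\right) \left(-15\right) + 560 = 900 + 560 = 1460$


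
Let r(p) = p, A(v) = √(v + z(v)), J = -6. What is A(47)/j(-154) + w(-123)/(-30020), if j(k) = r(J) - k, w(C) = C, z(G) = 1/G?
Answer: 123/30020 + √103870/6956 ≈ 0.050430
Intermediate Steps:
A(v) = √(v + 1/v)
j(k) = -6 - k
A(47)/j(-154) + w(-123)/(-30020) = √(47 + 1/47)/(-6 - 1*(-154)) - 123/(-30020) = √(47 + 1/47)/(-6 + 154) - 123*(-1/30020) = √(2210/47)/148 + 123/30020 = (√103870/47)*(1/148) + 123/30020 = √103870/6956 + 123/30020 = 123/30020 + √103870/6956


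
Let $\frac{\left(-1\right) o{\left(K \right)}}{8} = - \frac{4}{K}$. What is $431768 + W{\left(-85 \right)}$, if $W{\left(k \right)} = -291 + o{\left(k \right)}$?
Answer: $\frac{36675513}{85} \approx 4.3148 \cdot 10^{5}$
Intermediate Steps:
$o{\left(K \right)} = \frac{32}{K}$ ($o{\left(K \right)} = - 8 \left(- \frac{4}{K}\right) = \frac{32}{K}$)
$W{\left(k \right)} = -291 + \frac{32}{k}$
$431768 + W{\left(-85 \right)} = 431768 - \left(291 - \frac{32}{-85}\right) = 431768 + \left(-291 + 32 \left(- \frac{1}{85}\right)\right) = 431768 - \frac{24767}{85} = \frac{36675513}{85}$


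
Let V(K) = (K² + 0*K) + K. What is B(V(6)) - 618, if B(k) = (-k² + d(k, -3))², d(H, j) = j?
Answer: 3121671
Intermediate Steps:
V(K) = K + K² (V(K) = (K² + 0) + K = K² + K = K + K²)
B(k) = (-3 - k²)² (B(k) = (-k² - 3)² = (-3 - k²)²)
B(V(6)) - 618 = (3 + (6*(1 + 6))²)² - 618 = (3 + (6*7)²)² - 618 = (3 + 42²)² - 618 = (3 + 1764)² - 618 = 1767² - 618 = 3122289 - 618 = 3121671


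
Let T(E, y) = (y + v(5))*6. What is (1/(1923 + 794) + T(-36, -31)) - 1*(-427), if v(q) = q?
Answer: 736308/2717 ≈ 271.00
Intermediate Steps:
T(E, y) = 30 + 6*y (T(E, y) = (y + 5)*6 = (5 + y)*6 = 30 + 6*y)
(1/(1923 + 794) + T(-36, -31)) - 1*(-427) = (1/(1923 + 794) + (30 + 6*(-31))) - 1*(-427) = (1/2717 + (30 - 186)) + 427 = (1/2717 - 156) + 427 = -423851/2717 + 427 = 736308/2717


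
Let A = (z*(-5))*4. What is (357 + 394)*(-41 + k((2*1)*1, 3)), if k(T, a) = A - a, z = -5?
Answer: 42056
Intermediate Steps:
A = 100 (A = -5*(-5)*4 = 25*4 = 100)
k(T, a) = 100 - a
(357 + 394)*(-41 + k((2*1)*1, 3)) = (357 + 394)*(-41 + (100 - 1*3)) = 751*(-41 + (100 - 3)) = 751*(-41 + 97) = 751*56 = 42056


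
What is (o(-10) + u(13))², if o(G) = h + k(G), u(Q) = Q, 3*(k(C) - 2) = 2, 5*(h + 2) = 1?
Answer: 43264/225 ≈ 192.28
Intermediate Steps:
h = -9/5 (h = -2 + (⅕)*1 = -2 + ⅕ = -9/5 ≈ -1.8000)
k(C) = 8/3 (k(C) = 2 + (⅓)*2 = 2 + ⅔ = 8/3)
o(G) = 13/15 (o(G) = -9/5 + 8/3 = 13/15)
(o(-10) + u(13))² = (13/15 + 13)² = (208/15)² = 43264/225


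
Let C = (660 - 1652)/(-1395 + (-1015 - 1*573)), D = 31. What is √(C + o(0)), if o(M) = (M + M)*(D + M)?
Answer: 4*√184946/2983 ≈ 0.57667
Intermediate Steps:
o(M) = 2*M*(31 + M) (o(M) = (M + M)*(31 + M) = (2*M)*(31 + M) = 2*M*(31 + M))
C = 992/2983 (C = -992/(-1395 + (-1015 - 573)) = -992/(-1395 - 1588) = -992/(-2983) = -992*(-1/2983) = 992/2983 ≈ 0.33255)
√(C + o(0)) = √(992/2983 + 2*0*(31 + 0)) = √(992/2983 + 2*0*31) = √(992/2983 + 0) = √(992/2983) = 4*√184946/2983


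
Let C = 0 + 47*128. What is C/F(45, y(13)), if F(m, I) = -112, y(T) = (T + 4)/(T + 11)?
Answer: -376/7 ≈ -53.714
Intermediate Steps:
y(T) = (4 + T)/(11 + T)
C = 6016 (C = 0 + 6016 = 6016)
C/F(45, y(13)) = 6016/(-112) = 6016*(-1/112) = -376/7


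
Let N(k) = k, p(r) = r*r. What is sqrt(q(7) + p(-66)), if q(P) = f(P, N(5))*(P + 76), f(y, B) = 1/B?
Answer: sqrt(109315)/5 ≈ 66.126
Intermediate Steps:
p(r) = r**2
q(P) = 76/5 + P/5 (q(P) = (P + 76)/5 = (76 + P)/5 = 76/5 + P/5)
sqrt(q(7) + p(-66)) = sqrt((76/5 + (1/5)*7) + (-66)**2) = sqrt((76/5 + 7/5) + 4356) = sqrt(83/5 + 4356) = sqrt(21863/5) = sqrt(109315)/5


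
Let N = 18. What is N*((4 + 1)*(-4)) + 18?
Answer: -342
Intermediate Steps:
N*((4 + 1)*(-4)) + 18 = 18*((4 + 1)*(-4)) + 18 = 18*(5*(-4)) + 18 = 18*(-20) + 18 = -360 + 18 = -342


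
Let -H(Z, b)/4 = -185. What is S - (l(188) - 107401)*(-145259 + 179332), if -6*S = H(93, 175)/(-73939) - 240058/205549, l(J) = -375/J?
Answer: 10456192118342068158145/2857240452068 ≈ 3.6595e+9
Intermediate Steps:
H(Z, b) = 740 (H(Z, b) = -4*(-185) = 740)
S = 2983625787/15198087511 (S = -(740/(-73939) - 240058/205549)/6 = -(740*(-1/73939) - 240058*1/205549)/6 = -(-740/73939 - 240058/205549)/6 = -⅙*(-17901754722/15198087511) = 2983625787/15198087511 ≈ 0.19632)
S - (l(188) - 107401)*(-145259 + 179332) = 2983625787/15198087511 - (-375/188 - 107401)*(-145259 + 179332) = 2983625787/15198087511 - (-375*1/188 - 107401)*34073 = 2983625787/15198087511 - (-375/188 - 107401)*34073 = 2983625787/15198087511 - (-20191763)*34073/188 = 2983625787/15198087511 - 1*(-687993940699/188) = 2983625787/15198087511 + 687993940699/188 = 10456192118342068158145/2857240452068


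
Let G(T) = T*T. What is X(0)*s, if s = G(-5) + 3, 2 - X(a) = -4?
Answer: 168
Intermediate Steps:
G(T) = T**2
X(a) = 6 (X(a) = 2 - 1*(-4) = 2 + 4 = 6)
s = 28 (s = (-5)**2 + 3 = 25 + 3 = 28)
X(0)*s = 6*28 = 168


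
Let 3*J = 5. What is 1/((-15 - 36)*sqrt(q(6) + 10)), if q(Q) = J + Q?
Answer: -sqrt(159)/2703 ≈ -0.0046650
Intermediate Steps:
J = 5/3 (J = (1/3)*5 = 5/3 ≈ 1.6667)
q(Q) = 5/3 + Q
1/((-15 - 36)*sqrt(q(6) + 10)) = 1/((-15 - 36)*sqrt((5/3 + 6) + 10)) = 1/(-51*sqrt(23/3 + 10)) = 1/(-17*sqrt(159)) = -sqrt(159)/2703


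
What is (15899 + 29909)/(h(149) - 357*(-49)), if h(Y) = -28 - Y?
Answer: 11452/4329 ≈ 2.6454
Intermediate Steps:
(15899 + 29909)/(h(149) - 357*(-49)) = (15899 + 29909)/((-28 - 1*149) - 357*(-49)) = 45808/((-28 - 149) + 17493) = 45808/(-177 + 17493) = 45808/17316 = 45808*(1/17316) = 11452/4329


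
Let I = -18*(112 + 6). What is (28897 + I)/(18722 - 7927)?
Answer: 26773/10795 ≈ 2.4801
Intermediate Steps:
I = -2124 (I = -18*118 = -2124)
(28897 + I)/(18722 - 7927) = (28897 - 2124)/(18722 - 7927) = 26773/10795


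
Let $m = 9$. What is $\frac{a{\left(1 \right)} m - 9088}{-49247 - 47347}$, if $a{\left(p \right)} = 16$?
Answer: $\frac{4472}{48297} \approx 0.092594$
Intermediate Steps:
$\frac{a{\left(1 \right)} m - 9088}{-49247 - 47347} = \frac{16 \cdot 9 - 9088}{-49247 - 47347} = \frac{144 - 9088}{-96594} = \left(-8944\right) \left(- \frac{1}{96594}\right) = \frac{4472}{48297}$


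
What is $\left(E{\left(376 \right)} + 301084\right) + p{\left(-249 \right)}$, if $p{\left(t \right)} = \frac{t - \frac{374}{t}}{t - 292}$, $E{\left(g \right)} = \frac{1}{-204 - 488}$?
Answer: $\frac{28066679903927}{93218628} \approx 3.0108 \cdot 10^{5}$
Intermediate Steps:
$E{\left(g \right)} = - \frac{1}{692}$ ($E{\left(g \right)} = \frac{1}{-692} = - \frac{1}{692}$)
$p{\left(t \right)} = \frac{t - \frac{374}{t}}{-292 + t}$ ($p{\left(t \right)} = \frac{t - \frac{374}{t}}{t - 292} = \frac{t - \frac{374}{t}}{-292 + t}$)
$\left(E{\left(376 \right)} + 301084\right) + p{\left(-249 \right)} = \left(- \frac{1}{692} + 301084\right) + \frac{-374 + \left(-249\right)^{2}}{\left(-249\right) \left(-292 - 249\right)} = \frac{208350127}{692} - \frac{-374 + 62001}{249 \left(-541\right)} = \frac{208350127}{692} - \left(- \frac{1}{134709}\right) 61627 = \frac{208350127}{692} + \frac{61627}{134709} = \frac{28066679903927}{93218628}$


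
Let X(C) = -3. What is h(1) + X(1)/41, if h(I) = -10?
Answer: -413/41 ≈ -10.073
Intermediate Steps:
h(1) + X(1)/41 = -10 - 3/41 = -413/41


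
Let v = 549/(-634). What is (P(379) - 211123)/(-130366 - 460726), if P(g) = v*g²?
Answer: 212710891/374752328 ≈ 0.56760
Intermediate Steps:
v = -549/634 (v = 549*(-1/634) = -549/634 ≈ -0.86593)
P(g) = -549*g²/634
(P(379) - 211123)/(-130366 - 460726) = (-549/634*379² - 211123)/(-130366 - 460726) = (-549/634*143641 - 211123)/(-591092) = (-78858909/634 - 211123)*(-1/591092) = -212710891/634*(-1/591092) = 212710891/374752328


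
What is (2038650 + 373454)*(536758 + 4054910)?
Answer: 11075580749472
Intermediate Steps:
(2038650 + 373454)*(536758 + 4054910) = 2412104*4591668 = 11075580749472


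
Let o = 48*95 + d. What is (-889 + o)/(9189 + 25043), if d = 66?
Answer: 3737/34232 ≈ 0.10917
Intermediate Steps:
o = 4626 (o = 48*95 + 66 = 4560 + 66 = 4626)
(-889 + o)/(9189 + 25043) = (-889 + 4626)/(9189 + 25043) = 3737/34232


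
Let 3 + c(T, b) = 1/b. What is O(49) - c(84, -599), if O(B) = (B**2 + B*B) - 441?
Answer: 2614037/599 ≈ 4364.0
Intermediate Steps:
c(T, b) = -3 + 1/b
O(B) = -441 + 2*B**2 (O(B) = (B**2 + B**2) - 441 = 2*B**2 - 441 = -441 + 2*B**2)
O(49) - c(84, -599) = (-441 + 2*49**2) - (-3 + 1/(-599)) = (-441 + 2*2401) - (-3 - 1/599) = (-441 + 4802) - 1*(-1798/599) = 4361 + 1798/599 = 2614037/599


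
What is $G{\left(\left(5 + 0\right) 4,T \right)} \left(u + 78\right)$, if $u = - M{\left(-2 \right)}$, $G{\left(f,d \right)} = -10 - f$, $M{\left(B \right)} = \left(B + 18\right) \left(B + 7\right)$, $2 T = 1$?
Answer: $60$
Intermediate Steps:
$T = \frac{1}{2}$ ($T = \frac{1}{2} \cdot 1 = \frac{1}{2} \approx 0.5$)
$M{\left(B \right)} = \left(7 + B\right) \left(18 + B\right)$ ($M{\left(B \right)} = \left(18 + B\right) \left(7 + B\right) = \left(7 + B\right) \left(18 + B\right)$)
$u = -80$ ($u = - (126 + \left(-2\right)^{2} + 25 \left(-2\right)) = - (126 + 4 - 50) = \left(-1\right) 80 = -80$)
$G{\left(\left(5 + 0\right) 4,T \right)} \left(u + 78\right) = \left(-10 - \left(5 + 0\right) 4\right) \left(-80 + 78\right) = \left(-10 - 5 \cdot 4\right) \left(-2\right) = \left(-10 - 20\right) \left(-2\right) = \left(-30\right) \left(-2\right) = 60$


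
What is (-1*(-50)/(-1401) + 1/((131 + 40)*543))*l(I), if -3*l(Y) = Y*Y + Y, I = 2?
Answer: 3094166/43362351 ≈ 0.071356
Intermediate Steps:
l(Y) = -Y/3 - Y²/3 (l(Y) = -(Y*Y + Y)/3 = -(Y² + Y)/3 = -(Y + Y²)/3 = -Y/3 - Y²/3)
(-1*(-50)/(-1401) + 1/((131 + 40)*543))*l(I) = (-1*(-50)/(-1401) + 1/((131 + 40)*543))*(-⅓*2*(1 + 2)) = (50*(-1/1401) + (1/543)/171)*(-⅓*2*3) = (-50/1401 + (1/171)*(1/543))*(-2) = (-50/1401 + 1/92853)*(-2) = -1547083/43362351*(-2) = 3094166/43362351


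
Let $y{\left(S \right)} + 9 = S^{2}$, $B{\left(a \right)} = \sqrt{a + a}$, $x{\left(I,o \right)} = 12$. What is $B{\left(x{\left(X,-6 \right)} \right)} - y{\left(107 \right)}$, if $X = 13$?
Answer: $-11440 + 2 \sqrt{6} \approx -11435.0$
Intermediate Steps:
$B{\left(a \right)} = \sqrt{2} \sqrt{a}$ ($B{\left(a \right)} = \sqrt{2 a} = \sqrt{2} \sqrt{a}$)
$y{\left(S \right)} = -9 + S^{2}$
$B{\left(x{\left(X,-6 \right)} \right)} - y{\left(107 \right)} = \sqrt{2} \sqrt{12} - \left(-9 + 107^{2}\right) = \sqrt{2} \cdot 2 \sqrt{3} - \left(-9 + 11449\right) = 2 \sqrt{6} - 11440 = -11440 + 2 \sqrt{6}$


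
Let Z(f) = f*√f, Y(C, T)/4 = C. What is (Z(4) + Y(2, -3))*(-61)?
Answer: -976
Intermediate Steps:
Y(C, T) = 4*C
Z(f) = f^(3/2)
(Z(4) + Y(2, -3))*(-61) = (4^(3/2) + 4*2)*(-61) = (8 + 8)*(-61) = 16*(-61) = -976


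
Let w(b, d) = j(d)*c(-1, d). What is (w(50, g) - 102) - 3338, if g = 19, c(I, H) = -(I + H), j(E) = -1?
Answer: -3422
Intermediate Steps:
c(I, H) = -H - I (c(I, H) = -(H + I) = -H - I)
w(b, d) = -1 + d (w(b, d) = -(-d - 1*(-1)) = -(-d + 1) = -(1 - d) = -1 + d)
(w(50, g) - 102) - 3338 = ((-1 + 19) - 102) - 3338 = (18 - 102) - 3338 = -84 - 3338 = -3422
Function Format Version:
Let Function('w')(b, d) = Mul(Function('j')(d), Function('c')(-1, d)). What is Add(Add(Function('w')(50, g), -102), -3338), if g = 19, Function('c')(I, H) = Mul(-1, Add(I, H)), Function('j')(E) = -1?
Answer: -3422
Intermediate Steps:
Function('c')(I, H) = Add(Mul(-1, H), Mul(-1, I)) (Function('c')(I, H) = Mul(-1, Add(H, I)) = Add(Mul(-1, H), Mul(-1, I)))
Function('w')(b, d) = Add(-1, d) (Function('w')(b, d) = Mul(-1, Add(Mul(-1, d), Mul(-1, -1))) = Mul(-1, Add(Mul(-1, d), 1)) = Mul(-1, Add(1, Mul(-1, d))) = Add(-1, d))
Add(Add(Function('w')(50, g), -102), -3338) = Add(Add(Add(-1, 19), -102), -3338) = Add(Add(18, -102), -3338) = Add(-84, -3338) = -3422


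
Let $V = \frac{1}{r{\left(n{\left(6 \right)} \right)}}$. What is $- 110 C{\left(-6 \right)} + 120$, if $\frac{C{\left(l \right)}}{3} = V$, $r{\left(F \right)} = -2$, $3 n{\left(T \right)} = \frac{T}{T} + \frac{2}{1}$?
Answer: $285$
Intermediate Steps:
$n{\left(T \right)} = 1$ ($n{\left(T \right)} = \frac{\frac{T}{T} + \frac{2}{1}}{3} = \frac{1 + 2 \cdot 1}{3} = \frac{1 + 2}{3} = \frac{1}{3} \cdot 3 = 1$)
$V = - \frac{1}{2}$ ($V = \frac{1}{-2} = - \frac{1}{2} \approx -0.5$)
$C{\left(l \right)} = - \frac{3}{2}$ ($C{\left(l \right)} = 3 \left(- \frac{1}{2}\right) = - \frac{3}{2}$)
$- 110 C{\left(-6 \right)} + 120 = \left(-110\right) \left(- \frac{3}{2}\right) + 120 = 165 + 120 = 285$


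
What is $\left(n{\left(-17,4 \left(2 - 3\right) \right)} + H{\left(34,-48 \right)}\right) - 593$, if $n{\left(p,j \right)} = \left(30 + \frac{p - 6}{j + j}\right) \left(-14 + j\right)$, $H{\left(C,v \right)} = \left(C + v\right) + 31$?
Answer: $- \frac{4671}{4} \approx -1167.8$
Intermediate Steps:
$H{\left(C,v \right)} = 31 + C + v$
$n{\left(p,j \right)} = \left(-14 + j\right) \left(30 + \frac{-6 + p}{2 j}\right)$ ($n{\left(p,j \right)} = \left(30 + \frac{-6 + p}{2 j}\right) \left(-14 + j\right) = \left(-14 + j\right) \left(30 + \frac{-6 + p}{2 j}\right)$)
$\left(n{\left(-17,4 \left(2 - 3\right) \right)} + H{\left(34,-48 \right)}\right) - 593 = \left(\frac{84 - -238 + 4 \left(2 - 3\right) \left(-846 - 17 + 60 \cdot 4 \left(2 - 3\right)\right)}{2 \cdot 4 \left(2 - 3\right)} + \left(31 + 34 - 48\right)\right) - 593 = \left(\frac{84 + 238 + 4 \left(-1\right) \left(-846 - 17 + 60 \cdot 4 \left(-1\right)\right)}{2 \cdot 4 \left(-1\right)} + 17\right) - 593 = \left(\frac{84 + 238 - 4 \left(-846 - 17 + 60 \left(-4\right)\right)}{2 \left(-4\right)} + 17\right) - 593 = \left(\frac{1}{2} \left(- \frac{1}{4}\right) \left(84 + 238 - 4 \left(-846 - 17 - 240\right)\right) + 17\right) - 593 = \left(\frac{1}{2} \left(- \frac{1}{4}\right) \left(84 + 238 - -4412\right) + 17\right) - 593 = \left(\frac{1}{2} \left(- \frac{1}{4}\right) \left(84 + 238 + 4412\right) + 17\right) - 593 = \left(\frac{1}{2} \left(- \frac{1}{4}\right) 4734 + 17\right) - 593 = \left(- \frac{2367}{4} + 17\right) - 593 = - \frac{2299}{4} - 593 = - \frac{4671}{4}$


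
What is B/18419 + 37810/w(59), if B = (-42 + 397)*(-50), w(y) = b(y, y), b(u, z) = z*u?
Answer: 634634640/64116539 ≈ 9.8981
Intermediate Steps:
b(u, z) = u*z
w(y) = y**2 (w(y) = y*y = y**2)
B = -17750 (B = 355*(-50) = -17750)
B/18419 + 37810/w(59) = -17750/18419 + 37810/(59**2) = -17750*1/18419 + 37810/3481 = -17750/18419 + 37810*(1/3481) = -17750/18419 + 37810/3481 = 634634640/64116539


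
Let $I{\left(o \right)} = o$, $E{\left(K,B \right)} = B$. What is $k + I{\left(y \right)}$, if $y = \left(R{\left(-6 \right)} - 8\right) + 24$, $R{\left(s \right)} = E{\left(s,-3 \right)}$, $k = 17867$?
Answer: $17880$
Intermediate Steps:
$R{\left(s \right)} = -3$
$y = 13$ ($y = \left(-3 - 8\right) + 24 = -11 + 24 = 13$)
$k + I{\left(y \right)} = 17867 + 13 = 17880$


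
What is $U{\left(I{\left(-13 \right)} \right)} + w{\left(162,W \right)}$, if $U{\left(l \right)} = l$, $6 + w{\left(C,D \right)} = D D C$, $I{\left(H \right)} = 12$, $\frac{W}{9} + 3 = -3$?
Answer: $472398$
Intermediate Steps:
$W = -54$ ($W = -27 + 9 \left(-3\right) = -27 - 27 = -54$)
$w{\left(C,D \right)} = -6 + C D^{2}$ ($w{\left(C,D \right)} = -6 + D D C = -6 + D^{2} C = -6 + C D^{2}$)
$U{\left(I{\left(-13 \right)} \right)} + w{\left(162,W \right)} = 12 - \left(6 - 162 \left(-54\right)^{2}\right) = 12 + \left(-6 + 162 \cdot 2916\right) = 12 + \left(-6 + 472392\right) = 12 + 472386 = 472398$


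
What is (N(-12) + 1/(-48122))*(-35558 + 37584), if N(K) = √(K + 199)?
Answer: -1013/24061 + 2026*√187 ≈ 27705.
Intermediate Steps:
N(K) = √(199 + K)
(N(-12) + 1/(-48122))*(-35558 + 37584) = (√(199 - 12) + 1/(-48122))*(-35558 + 37584) = (√187 - 1/48122)*2026 = (-1/48122 + √187)*2026 = -1013/24061 + 2026*√187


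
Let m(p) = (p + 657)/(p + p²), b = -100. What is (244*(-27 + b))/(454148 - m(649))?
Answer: -6536143900/95791166247 ≈ -0.068233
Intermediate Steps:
m(p) = (657 + p)/(p + p²)
(244*(-27 + b))/(454148 - m(649)) = (244*(-27 - 100))/(454148 - (657 + 649)/(649*(1 + 649))) = (244*(-127))/(454148 - 1306/(649*650)) = -30988/(454148 - 1306/(649*650)) = -30988/(454148 - 1*653/210925) = -30988/(454148 - 653/210925) = -30988/95791166247/210925 = -30988*210925/95791166247 = -6536143900/95791166247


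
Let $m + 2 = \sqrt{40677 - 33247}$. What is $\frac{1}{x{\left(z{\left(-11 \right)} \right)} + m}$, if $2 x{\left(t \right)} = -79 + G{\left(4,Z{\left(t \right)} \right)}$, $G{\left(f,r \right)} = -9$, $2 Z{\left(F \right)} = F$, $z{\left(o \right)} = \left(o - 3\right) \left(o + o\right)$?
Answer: $\frac{23}{2657} + \frac{\sqrt{7430}}{5314} \approx 0.024877$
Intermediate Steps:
$z{\left(o \right)} = 2 o \left(-3 + o\right)$ ($z{\left(o \right)} = \left(-3 + o\right) 2 o = 2 o \left(-3 + o\right)$)
$Z{\left(F \right)} = \frac{F}{2}$
$m = -2 + \sqrt{7430}$ ($m = -2 + \sqrt{40677 - 33247} = -2 + \sqrt{7430} \approx 84.198$)
$x{\left(t \right)} = -44$ ($x{\left(t \right)} = \frac{-79 - 9}{2} = \frac{1}{2} \left(-88\right) = -44$)
$\frac{1}{x{\left(z{\left(-11 \right)} \right)} + m} = \frac{1}{-44 - \left(2 - \sqrt{7430}\right)} = \frac{1}{-46 + \sqrt{7430}}$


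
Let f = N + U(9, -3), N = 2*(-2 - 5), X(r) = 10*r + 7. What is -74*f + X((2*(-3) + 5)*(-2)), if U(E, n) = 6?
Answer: 619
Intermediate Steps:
X(r) = 7 + 10*r
N = -14 (N = 2*(-7) = -14)
f = -8 (f = -14 + 6 = -8)
-74*f + X((2*(-3) + 5)*(-2)) = -74*(-8) + (7 + 10*((2*(-3) + 5)*(-2))) = 592 + (7 + 10*((-6 + 5)*(-2))) = 592 + (7 + 10*(-1*(-2))) = 592 + (7 + 10*2) = 592 + (7 + 20) = 592 + 27 = 619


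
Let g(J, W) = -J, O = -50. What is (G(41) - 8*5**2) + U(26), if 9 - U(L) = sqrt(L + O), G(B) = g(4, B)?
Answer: -195 - 2*I*sqrt(6) ≈ -195.0 - 4.899*I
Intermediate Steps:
G(B) = -4 (G(B) = -1*4 = -4)
U(L) = 9 - sqrt(-50 + L) (U(L) = 9 - sqrt(L - 50) = 9 - sqrt(-50 + L))
(G(41) - 8*5**2) + U(26) = (-4 - 8*5**2) + (9 - sqrt(-50 + 26)) = (-4 - 8*25) + (9 - sqrt(-24)) = (-4 - 200) + (9 - 2*I*sqrt(6)) = -204 + (9 - 2*I*sqrt(6)) = -195 - 2*I*sqrt(6)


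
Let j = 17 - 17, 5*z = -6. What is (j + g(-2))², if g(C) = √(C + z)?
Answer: -16/5 ≈ -3.2000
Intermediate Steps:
z = -6/5 (z = (⅕)*(-6) = -6/5 ≈ -1.2000)
j = 0
g(C) = √(-6/5 + C) (g(C) = √(C - 6/5) = √(-6/5 + C))
(j + g(-2))² = (0 + √(-30 + 25*(-2))/5)² = (0 + √(-30 - 50)/5)² = (0 + √(-80)/5)² = (0 + (4*I*√5)/5)² = (0 + 4*I*√5/5)² = (4*I*√5/5)² = -16/5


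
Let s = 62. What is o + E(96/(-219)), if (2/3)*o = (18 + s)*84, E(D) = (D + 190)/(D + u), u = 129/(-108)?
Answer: 42755112/4291 ≈ 9963.9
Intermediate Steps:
u = -43/36 (u = 129*(-1/108) = -43/36 ≈ -1.1944)
E(D) = (190 + D)/(-43/36 + D) (E(D) = (D + 190)/(D - 43/36) = (190 + D)/(-43/36 + D))
o = 10080 (o = 3*((18 + 62)*84)/2 = 3*(80*84)/2 = (3/2)*6720 = 10080)
o + E(96/(-219)) = 10080 + 36*(190 + 96/(-219))/(-43 + 36*(96/(-219))) = 10080 + 36*(190 + 96*(-1/219))/(-43 + 36*(96*(-1/219))) = 10080 + 36*(190 - 32/73)/(-43 + 36*(-32/73)) = 10080 + 36*(13838/73)/(-43 - 1152/73) = 10080 + 36*(13838/73)/(-4291/73) = 10080 + 36*(-73/4291)*(13838/73) = 10080 - 498168/4291 = 42755112/4291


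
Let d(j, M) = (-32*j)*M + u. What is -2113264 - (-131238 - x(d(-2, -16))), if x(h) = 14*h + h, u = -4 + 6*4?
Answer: -1997086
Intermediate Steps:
u = 20 (u = -4 + 24 = 20)
d(j, M) = 20 - 32*M*j (d(j, M) = (-32*j)*M + 20 = -32*M*j + 20 = 20 - 32*M*j)
x(h) = 15*h
-2113264 - (-131238 - x(d(-2, -16))) = -2113264 - (-131238 - 15*(20 - 32*(-16)*(-2))) = -2113264 - (-131238 - 15*(20 - 1024)) = -2113264 - (-131238 - 15*(-1004)) = -2113264 - (-131238 - 1*(-15060)) = -2113264 - (-131238 + 15060) = -2113264 - 1*(-116178) = -2113264 + 116178 = -1997086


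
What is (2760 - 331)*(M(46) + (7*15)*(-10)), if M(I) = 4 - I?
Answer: -2652468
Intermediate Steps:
(2760 - 331)*(M(46) + (7*15)*(-10)) = (2760 - 331)*((4 - 1*46) + (7*15)*(-10)) = 2429*((4 - 46) + 105*(-10)) = 2429*(-42 - 1050) = 2429*(-1092) = -2652468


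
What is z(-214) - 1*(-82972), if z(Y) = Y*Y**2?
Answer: -9717372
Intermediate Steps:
z(Y) = Y**3
z(-214) - 1*(-82972) = (-214)**3 - 1*(-82972) = -9800344 + 82972 = -9717372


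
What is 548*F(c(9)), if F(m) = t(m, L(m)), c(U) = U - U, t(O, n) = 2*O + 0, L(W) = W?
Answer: 0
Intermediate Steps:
t(O, n) = 2*O
c(U) = 0
F(m) = 2*m
548*F(c(9)) = 548*(2*0) = 548*0 = 0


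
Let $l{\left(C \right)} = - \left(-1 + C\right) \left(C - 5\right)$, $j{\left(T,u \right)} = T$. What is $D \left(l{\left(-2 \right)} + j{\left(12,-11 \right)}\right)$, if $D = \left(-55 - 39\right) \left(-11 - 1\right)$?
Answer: $-10152$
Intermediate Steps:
$l{\left(C \right)} = - \left(-1 + C\right) \left(-5 + C\right)$
$D = 1128$ ($D = \left(-94\right) \left(-12\right) = 1128$)
$D \left(l{\left(-2 \right)} + j{\left(12,-11 \right)}\right) = 1128 \left(\left(-5 - \left(-2\right)^{2} + 6 \left(-2\right)\right) + 12\right) = 1128 \left(\left(-5 - 4 - 12\right) + 12\right) = 1128 \left(-21 + 12\right) = 1128 \left(-9\right) = -10152$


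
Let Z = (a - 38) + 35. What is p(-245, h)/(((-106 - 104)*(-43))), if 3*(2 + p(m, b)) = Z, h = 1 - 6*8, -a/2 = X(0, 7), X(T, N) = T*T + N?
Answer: -23/27090 ≈ -0.00084902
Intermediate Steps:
X(T, N) = N + T² (X(T, N) = T² + N = N + T²)
a = -14 (a = -2*(7 + 0²) = -2*(7 + 0) = -2*7 = -14)
h = -47 (h = 1 - 48 = -47)
Z = -17 (Z = (-14 - 38) + 35 = -52 + 35 = -17)
p(m, b) = -23/3 (p(m, b) = -2 + (⅓)*(-17) = -2 - 17/3 = -23/3)
p(-245, h)/(((-106 - 104)*(-43))) = -23*(-1/(43*(-106 - 104)))/3 = -23/(3*((-210*(-43)))) = -23/3/9030 = -23/3*1/9030 = -23/27090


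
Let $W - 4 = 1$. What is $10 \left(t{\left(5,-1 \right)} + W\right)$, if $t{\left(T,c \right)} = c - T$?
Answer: $-10$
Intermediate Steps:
$W = 5$ ($W = 4 + 1 = 5$)
$10 \left(t{\left(5,-1 \right)} + W\right) = 10 \left(\left(-1 - 5\right) + 5\right) = 10 \left(-6 + 5\right) = 10 \left(-1\right) = -10$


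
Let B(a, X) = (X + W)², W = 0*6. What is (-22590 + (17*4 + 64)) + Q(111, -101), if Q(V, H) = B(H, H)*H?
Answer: -1052759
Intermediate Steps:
W = 0
B(a, X) = X² (B(a, X) = (X + 0)² = X²)
Q(V, H) = H³ (Q(V, H) = H²*H = H³)
(-22590 + (17*4 + 64)) + Q(111, -101) = (-22590 + (17*4 + 64)) + (-101)³ = (-22590 + (68 + 64)) - 1030301 = (-22590 + 132) - 1030301 = -22458 - 1030301 = -1052759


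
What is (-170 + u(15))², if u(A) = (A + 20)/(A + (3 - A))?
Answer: 225625/9 ≈ 25069.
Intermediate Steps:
u(A) = 20/3 + A/3 (u(A) = (20 + A)/3 = (20 + A)*(⅓) = 20/3 + A/3)
(-170 + u(15))² = (-170 + (20/3 + (⅓)*15))² = (-170 + (20/3 + 5))² = (-170 + 35/3)² = (-475/3)² = 225625/9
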